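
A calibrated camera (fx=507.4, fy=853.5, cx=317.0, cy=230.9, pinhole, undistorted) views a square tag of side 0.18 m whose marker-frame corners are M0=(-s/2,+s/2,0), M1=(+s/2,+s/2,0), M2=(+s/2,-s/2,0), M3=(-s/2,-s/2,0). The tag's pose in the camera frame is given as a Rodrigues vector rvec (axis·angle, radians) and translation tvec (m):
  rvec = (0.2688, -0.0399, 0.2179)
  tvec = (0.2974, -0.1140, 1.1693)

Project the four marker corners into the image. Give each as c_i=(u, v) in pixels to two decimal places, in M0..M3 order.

c0=(398.21, 196.32) c1=(471.72, 223.36) c2=(495.33, 97.61) c3=(419.06, 68.11)

Intrinsics K: fx=507.4, fy=853.5, cx=317.0, cy=230.9
Marker side s = 0.18 m; corners in marker frame (Z=0):
  M0 = (-0.0900, +0.0900, 0)
  M1 = (+0.0900, +0.0900, 0)
  M2 = (+0.0900, -0.0900, 0)
  M3 = (-0.0900, -0.0900, 0)
rvec = (0.2688, -0.0399, 0.2179), |rvec| = θ = 0.34832 rad = 19.957°
Rodrigues: sinθ=0.34132, 1−cosθ=0.06005; R = I + sinθ·[k]× + (1−cosθ)·[k]×²:
    [+0.97571 -0.21883 -0.01011]
    [+0.20821 +0.94074 -0.26770]
    [+0.06809 +0.25909 +0.96345]
t = (0.2974, -0.1140, 1.1693) m
M0: Pc = R·M0+t = (+0.18989, -0.04807, +1.18649); u = 507.4·(+0.18989)/1.18649 + 317.0 = 398.2066, v = 853.5·(-0.04807)/1.18649 + 230.9 = 196.3189
M1: Pc = R·M1+t = (+0.36552, -0.01059, +1.19875); u = 507.4·(+0.36552)/1.19875 + 317.0 = 471.7154, v = 853.5·(-0.01059)/1.19875 + 230.9 = 223.3566
M2: Pc = R·M2+t = (+0.40491, -0.17993, +1.15211); u = 507.4·(+0.40491)/1.15211 + 317.0 = 495.3256, v = 853.5·(-0.17993)/1.15211 + 230.9 = 97.6073
M3: Pc = R·M3+t = (+0.22928, -0.21741, +1.13985); u = 507.4·(+0.22928)/1.13985 + 317.0 = 419.0631, v = 853.5·(-0.21741)/1.13985 + 230.9 = 68.1112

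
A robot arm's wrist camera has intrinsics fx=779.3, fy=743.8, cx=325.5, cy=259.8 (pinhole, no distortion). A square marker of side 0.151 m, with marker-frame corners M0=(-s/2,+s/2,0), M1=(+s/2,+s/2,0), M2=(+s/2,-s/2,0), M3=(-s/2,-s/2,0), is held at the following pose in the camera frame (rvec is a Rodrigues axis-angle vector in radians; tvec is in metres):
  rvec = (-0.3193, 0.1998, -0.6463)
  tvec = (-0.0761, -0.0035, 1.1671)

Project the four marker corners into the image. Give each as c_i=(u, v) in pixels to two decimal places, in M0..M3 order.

Intrinsics K: fx=779.3, fy=743.8, cx=325.5, cy=259.8
Marker side s = 0.151 m; corners in marker frame (Z=0):
  M0 = (-0.0755, +0.0755, 0)
  M1 = (+0.0755, +0.0755, 0)
  M2 = (+0.0755, -0.0755, 0)
  M3 = (-0.0755, -0.0755, 0)
rvec = (-0.3193, 0.1998, -0.6463), |rvec| = θ = 0.74805 rad = 42.860°
Rodrigues: sinθ=0.68021, 1−cosθ=0.26698; R = I + sinθ·[k]× + (1−cosθ)·[k]×²:
    [+0.78166 +0.55725 +0.28014]
    [-0.61813 +0.75206 +0.22873]
    [-0.08322 -0.35195 +0.93231]
t = (-0.0761, -0.0035, 1.1671) m
M0: Pc = R·M0+t = (-0.09304, +0.09995, +1.14681); u = 779.3·(-0.09304)/1.14681 + 325.5 = 262.2739, v = 743.8·(+0.09995)/1.14681 + 259.8 = 324.6253
M1: Pc = R·M1+t = (+0.02499, +0.00661, +1.13424); u = 779.3·(+0.02499)/1.13424 + 325.5 = 342.6683, v = 743.8·(+0.00661)/1.13424 + 259.8 = 264.1361
M2: Pc = R·M2+t = (-0.05916, -0.10695, +1.18739); u = 779.3·(-0.05916)/1.18739 + 325.5 = 286.6744, v = 743.8·(-0.10695)/1.18739 + 259.8 = 192.8051
M3: Pc = R·M3+t = (-0.17719, -0.01361, +1.19996); u = 779.3·(-0.17719)/1.19996 + 325.5 = 210.4270, v = 743.8·(-0.01361)/1.19996 + 259.8 = 251.3623

c0=(262.27, 324.63) c1=(342.67, 264.14) c2=(286.67, 192.81) c3=(210.43, 251.36)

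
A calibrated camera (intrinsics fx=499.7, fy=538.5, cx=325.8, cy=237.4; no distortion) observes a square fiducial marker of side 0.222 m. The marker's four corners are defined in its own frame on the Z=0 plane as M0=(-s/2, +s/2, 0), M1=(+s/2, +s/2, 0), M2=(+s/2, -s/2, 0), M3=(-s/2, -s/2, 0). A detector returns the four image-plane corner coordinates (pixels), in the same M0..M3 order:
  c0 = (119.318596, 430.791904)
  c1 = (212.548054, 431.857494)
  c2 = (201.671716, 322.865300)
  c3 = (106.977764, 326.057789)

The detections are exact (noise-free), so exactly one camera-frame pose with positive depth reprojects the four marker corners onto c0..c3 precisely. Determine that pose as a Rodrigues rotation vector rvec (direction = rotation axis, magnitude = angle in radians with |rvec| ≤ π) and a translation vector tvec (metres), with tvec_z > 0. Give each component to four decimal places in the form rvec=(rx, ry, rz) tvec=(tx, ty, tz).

rvec=(0.1074, 0.1909, -0.0706) tvec=(-0.3602, 0.2831, 1.0808)

Intrinsics K: fx=499.7, fy=538.5, cx=325.8, cy=237.4
Marker side s = 0.222 m; corners in marker frame (Z=0):
  M0 = (-0.1110, +0.1110, 0)
  M1 = (+0.1110, +0.1110, 0)
  M2 = (+0.1110, -0.1110, 0)
  M3 = (-0.1110, -0.1110, 0)
Detected image corners:
  c0 = (119.318596, 430.791904) px
  c1 = (212.548054, 431.857494) px
  c2 = (201.671716, 322.865300) px
  c3 = (106.977764, 326.057789) px
Planar DLT: solve 8×8 A·h = b for H (H[2,2]=1):
  H  [+394.62311 +67.13124 +159.25727]
  H  [-72.17197 +516.04328 +378.45090]
  H  [-0.17857 +0.09227 +1.00000]
B = K⁻¹H; ‖b₁‖=0.925227, ‖b₂‖=0.925227; λ = 2/(‖b₁‖+‖b₂‖) = 1.080816, sign → tz>0 ⇒ λ=+1.080816
r₁ = λ·B[:,0] = (+0.97938,-0.05977,-0.19300); r₂ = λ·B[:,1] = (+0.08018,+0.99178,+0.09973)
r₃ = r₁×r₂ = (+0.18545,-0.11314,+0.97612); SVD([r₁ r₂ r₃]) → R = UVᵀ:
  R  [+0.97938 +0.08018 +0.18545]
  R  [-0.05977 +0.99178 -0.11314]
  R  [-0.19300 +0.09973 +0.97612]
t = (-0.36022, +0.28310, +1.08082) m
tr R = 2.947273; θ = arccos((tr R − 1)/2) = 0.230130 rad = 13.185°
axis k = ((R−Rᵀ)₃₂, (R−Rᵀ)₁₃, (R−Rᵀ)₂₁) / (2 sinθ) = (+0.466606, +0.829561, -0.306769)
rvec = θ·k = (+0.107380, +0.190907, -0.070597)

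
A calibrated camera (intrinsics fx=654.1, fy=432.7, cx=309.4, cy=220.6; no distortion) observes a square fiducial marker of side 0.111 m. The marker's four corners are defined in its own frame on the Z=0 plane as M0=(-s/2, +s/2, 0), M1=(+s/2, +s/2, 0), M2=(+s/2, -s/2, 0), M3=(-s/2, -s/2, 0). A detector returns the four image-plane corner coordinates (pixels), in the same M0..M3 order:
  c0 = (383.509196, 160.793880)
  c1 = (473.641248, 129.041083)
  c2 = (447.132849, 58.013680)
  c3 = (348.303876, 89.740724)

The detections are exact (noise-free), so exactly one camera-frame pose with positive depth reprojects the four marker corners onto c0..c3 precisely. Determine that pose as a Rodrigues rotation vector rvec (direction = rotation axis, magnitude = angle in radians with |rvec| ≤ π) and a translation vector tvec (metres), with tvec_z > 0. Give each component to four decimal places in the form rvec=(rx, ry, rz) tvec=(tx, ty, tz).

rvec=(0.4232, -0.3216, -0.4413) tvec=(0.1020, -0.1614, 0.6343)

Intrinsics K: fx=654.1, fy=432.7, cx=309.4, cy=220.6
Marker side s = 0.111 m; corners in marker frame (Z=0):
  M0 = (-0.0555, +0.0555, 0)
  M1 = (+0.0555, +0.0555, 0)
  M2 = (+0.0555, -0.0555, 0)
  M3 = (-0.0555, -0.0555, 0)
Detected image corners:
  c0 = (383.509196, 160.793880) px
  c1 = (473.641248, 129.041083) px
  c2 = (447.132849, 58.013680) px
  c3 = (348.303876, 89.740724) px
Planar DLT: solve 8×8 A·h = b for H (H[2,2]=1):
  H  [+984.36512 +575.88202 +414.62086]
  H  [-250.26652 +719.06725 +110.53485]
  H  [+0.32618 +0.72275 +1.00000]
B = K⁻¹H; ‖b₁‖=1.576430, ‖b₂‖=1.576430; λ = 2/(‖b₁‖+‖b₂‖) = 0.634345, sign → tz>0 ⇒ λ=+0.634345
r₁ = λ·B[:,0] = (+0.85676,-0.47238,+0.20691); r₂ = λ·B[:,1] = (+0.34162,+0.82042,+0.45847)
r₃ = r₁×r₂ = (-0.38633,-0.32212,+0.86429); SVD([r₁ r₂ r₃]) → R = UVᵀ:
  R  [+0.85676 +0.34162 -0.38633]
  R  [-0.47238 +0.82042 -0.32212]
  R  [+0.20691 +0.45847 +0.86429]
t = (+0.10204, -0.16136, +0.63434) m
tr R = 2.541473; θ = arccos((tr R − 1)/2) = 0.690800 rad = 39.580°
axis k = ((R−Rᵀ)₃₂, (R−Rᵀ)₁₃, (R−Rᵀ)₂₁) / (2 sinθ) = (+0.612559, -0.465540, -0.638784)
rvec = θ·k = (+0.423155, -0.321595, -0.441272)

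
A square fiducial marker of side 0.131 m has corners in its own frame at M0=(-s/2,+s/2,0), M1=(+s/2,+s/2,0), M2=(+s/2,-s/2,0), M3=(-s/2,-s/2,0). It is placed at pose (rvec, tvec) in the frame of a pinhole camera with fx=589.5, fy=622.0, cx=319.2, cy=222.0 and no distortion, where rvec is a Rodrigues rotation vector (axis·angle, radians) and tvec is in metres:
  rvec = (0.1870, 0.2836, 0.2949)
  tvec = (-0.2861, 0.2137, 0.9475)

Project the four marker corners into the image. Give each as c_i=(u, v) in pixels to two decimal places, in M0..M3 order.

c0=(100.34, 384.08) c1=(167.78, 416.42) c2=(184.79, 339.04) c3=(114.71, 308.34)

Intrinsics K: fx=589.5, fy=622.0, cx=319.2, cy=222.0
Marker side s = 0.131 m; corners in marker frame (Z=0):
  M0 = (-0.0655, +0.0655, 0)
  M1 = (+0.0655, +0.0655, 0)
  M2 = (+0.0655, -0.0655, 0)
  M3 = (-0.0655, -0.0655, 0)
rvec = (0.1870, 0.2836, 0.2949), |rvec| = θ = 0.44985 rad = 25.774°
Rodrigues: sinθ=0.43483, 1−cosθ=0.09949; R = I + sinθ·[k]× + (1−cosθ)·[k]×²:
    [+0.91770 -0.25898 +0.30124]
    [+0.31113 +0.94005 -0.13964]
    [-0.24702 +0.22187 +0.94327]
t = (-0.2861, 0.2137, 0.9475) m
M0: Pc = R·M0+t = (-0.36317, +0.25489, +0.97821); u = 589.5·(-0.36317)/0.97821 + 319.2 = 100.3412, v = 622.0·(+0.25489)/0.97821 + 222.0 = 384.0758
M1: Pc = R·M1+t = (-0.24295, +0.29565, +0.94585); u = 589.5·(-0.24295)/0.94585 + 319.2 = 167.7799, v = 622.0·(+0.29565)/0.94585 + 222.0 = 416.4232
M2: Pc = R·M2+t = (-0.20903, +0.17251, +0.91679); u = 589.5·(-0.20903)/0.91679 + 319.2 = 184.7943, v = 622.0·(+0.17251)/0.91679 + 222.0 = 339.0372
M3: Pc = R·M3+t = (-0.32925, +0.13175, +0.94915); u = 589.5·(-0.32925)/0.94915 + 319.2 = 114.7104, v = 622.0·(+0.13175)/0.94915 + 222.0 = 308.3376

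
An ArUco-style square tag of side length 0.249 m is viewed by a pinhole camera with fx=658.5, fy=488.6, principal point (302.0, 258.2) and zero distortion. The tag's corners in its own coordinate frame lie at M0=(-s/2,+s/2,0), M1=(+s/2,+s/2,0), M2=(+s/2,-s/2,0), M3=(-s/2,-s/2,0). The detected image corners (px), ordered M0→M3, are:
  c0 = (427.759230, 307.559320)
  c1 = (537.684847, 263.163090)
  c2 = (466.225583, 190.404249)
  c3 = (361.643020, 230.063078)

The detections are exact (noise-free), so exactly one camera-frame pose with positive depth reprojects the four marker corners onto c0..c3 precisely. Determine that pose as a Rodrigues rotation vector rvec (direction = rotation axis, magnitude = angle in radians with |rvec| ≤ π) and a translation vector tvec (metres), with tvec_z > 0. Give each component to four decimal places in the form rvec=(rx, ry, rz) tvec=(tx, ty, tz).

rvec=(-0.3833, -0.0472, -0.4924) tvec=(0.2886, -0.0318, 1.3028)

Intrinsics K: fx=658.5, fy=488.6, cx=302.0, cy=258.2
Marker side s = 0.249 m; corners in marker frame (Z=0):
  M0 = (-0.1245, +0.1245, 0)
  M1 = (+0.1245, +0.1245, 0)
  M2 = (+0.1245, -0.1245, 0)
  M3 = (-0.1245, -0.1245, 0)
Detected image corners:
  c0 = (427.759230, 307.559320) px
  c1 = (537.684847, 263.163090) px
  c2 = (466.225583, 190.404249) px
  c3 = (361.643020, 230.063078) px
Planar DLT: solve 8×8 A·h = b for H (H[2,2]=1):
  H  [+477.01278 +156.79288 +447.88025]
  H  [-142.69634 +235.48809 +246.27771]
  H  [+0.10401 -0.26677 +1.00000]
B = K⁻¹H; ‖b₁‖=0.767561, ‖b₂‖=0.767561; λ = 2/(‖b₁‖+‖b₂‖) = 1.302828, sign → tz>0 ⇒ λ=+1.302828
r₁ = λ·B[:,0] = (+0.88161,-0.45210,+0.13550); r₂ = λ·B[:,1] = (+0.46961,+0.81158,-0.34756)
r₃ = r₁×r₂ = (+0.04716,+0.37005,+0.92781); SVD([r₁ r₂ r₃]) → R = UVᵀ:
  R  [+0.88161 +0.46961 +0.04716]
  R  [-0.45210 +0.81158 +0.37005]
  R  [+0.13550 -0.34756 +0.92781]
t = (+0.28862, -0.03179, +1.30283) m
tr R = 2.621014; θ = arccos((tr R − 1)/2) = 0.625779 rad = 35.854°
axis k = ((R−Rᵀ)₃₂, (R−Rᵀ)₁₃, (R−Rᵀ)₂₁) / (2 sinθ) = (-0.612577, -0.075416, -0.786805)
rvec = θ·k = (-0.383338, -0.047194, -0.492366)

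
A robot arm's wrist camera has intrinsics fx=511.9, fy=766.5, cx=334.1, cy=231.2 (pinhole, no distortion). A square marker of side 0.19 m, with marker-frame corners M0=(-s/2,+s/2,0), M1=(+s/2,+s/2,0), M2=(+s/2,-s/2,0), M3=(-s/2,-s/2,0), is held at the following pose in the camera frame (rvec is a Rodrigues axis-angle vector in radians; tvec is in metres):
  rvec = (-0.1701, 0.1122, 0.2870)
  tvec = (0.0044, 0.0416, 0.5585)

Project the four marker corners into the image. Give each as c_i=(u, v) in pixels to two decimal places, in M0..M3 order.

c0=(229.56, 376.48) c1=(398.96, 457.89) c2=(446.10, 200.60) c3=(282.93, 134.36)

Intrinsics K: fx=511.9, fy=766.5, cx=334.1, cy=231.2
Marker side s = 0.19 m; corners in marker frame (Z=0):
  M0 = (-0.0950, +0.0950, 0)
  M1 = (+0.0950, +0.0950, 0)
  M2 = (+0.0950, -0.0950, 0)
  M3 = (-0.0950, -0.0950, 0)
rvec = (-0.1701, 0.1122, 0.2870), |rvec| = θ = 0.35198 rad = 20.167°
Rodrigues: sinθ=0.34476, 1−cosθ=0.06131; R = I + sinθ·[k]× + (1−cosθ)·[k]×²:
    [+0.95301 -0.29055 +0.08574]
    [+0.27167 +0.94492 +0.18254]
    [-0.13406 -0.15067 +0.97945]
t = (0.0044, 0.0416, 0.5585) m
M0: Pc = R·M0+t = (-0.11374, +0.10556, +0.55692); u = 511.9·(-0.11374)/0.55692 + 334.1 = 229.5560, v = 766.5·(+0.10556)/0.55692 + 231.2 = 376.4829
M1: Pc = R·M1+t = (+0.06733, +0.15718, +0.53145); u = 511.9·(+0.06733)/0.53145 + 334.1 = 398.9562, v = 766.5·(+0.15718)/0.53145 + 231.2 = 457.8912
M2: Pc = R·M2+t = (+0.12254, -0.02236, +0.56008); u = 511.9·(+0.12254)/0.56008 + 334.1 = 446.0977, v = 766.5·(-0.02236)/0.56008 + 231.2 = 200.6001
M3: Pc = R·M3+t = (-0.05853, -0.07398, +0.58555); u = 511.9·(-0.05853)/0.58555 + 334.1 = 282.9290, v = 766.5·(-0.07398)/0.58555 + 231.2 = 134.3638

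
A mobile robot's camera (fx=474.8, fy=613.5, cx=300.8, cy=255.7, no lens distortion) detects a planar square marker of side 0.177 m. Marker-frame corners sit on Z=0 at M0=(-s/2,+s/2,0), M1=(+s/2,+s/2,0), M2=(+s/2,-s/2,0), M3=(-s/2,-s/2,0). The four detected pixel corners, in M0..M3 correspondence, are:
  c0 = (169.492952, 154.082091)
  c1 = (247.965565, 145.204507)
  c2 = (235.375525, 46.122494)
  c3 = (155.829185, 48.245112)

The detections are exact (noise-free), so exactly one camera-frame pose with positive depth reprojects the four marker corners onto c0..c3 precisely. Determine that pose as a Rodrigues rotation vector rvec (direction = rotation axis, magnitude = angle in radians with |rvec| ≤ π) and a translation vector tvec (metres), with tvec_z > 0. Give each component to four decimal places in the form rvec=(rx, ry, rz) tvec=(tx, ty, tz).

rvec=(-0.0173, -0.4037, -0.1624) tvec=(-0.2155, -0.2696, 1.0513)

Intrinsics K: fx=474.8, fy=613.5, cx=300.8, cy=255.7
Marker side s = 0.177 m; corners in marker frame (Z=0):
  M0 = (-0.0885, +0.0885, 0)
  M1 = (+0.0885, +0.0885, 0)
  M2 = (+0.0885, -0.0885, 0)
  M3 = (-0.0885, -0.0885, 0)
Detected image corners:
  c0 = (169.492952, 154.082091) px
  c1 = (247.965565, 145.204507) px
  c2 = (235.375525, 46.122494) px
  c3 = (155.829185, 48.245112) px
Planar DLT: solve 8×8 A·h = b for H (H[2,2]=1):
  H  [+521.83928 +77.04763 +203.47939]
  H  [+5.63568 +579.68972 +98.38964]
  H  [+0.37327 +0.01476 +1.00000]
B = K⁻¹H; ‖b₁‖=0.951225, ‖b₂‖=0.951225; λ = 2/(‖b₁‖+‖b₂‖) = 1.051276, sign → tz>0 ⇒ λ=+1.051276
r₁ = λ·B[:,0] = (+0.90683,-0.15389,+0.39241); r₂ = λ·B[:,1] = (+0.16076,+0.98687,+0.01552)
r₃ = r₁×r₂ = (-0.38964,+0.04901,+0.91966); SVD([r₁ r₂ r₃]) → R = UVᵀ:
  R  [+0.90683 +0.16076 -0.38964]
  R  [-0.15389 +0.98687 +0.04901]
  R  [+0.39241 +0.01552 +0.91966]
t = (-0.21548, -0.26956, +1.05128) m
tr R = 2.813357; θ = arccos((tr R − 1)/2) = 0.435454 rad = 24.950°
axis k = ((R−Rᵀ)₃₂, (R−Rᵀ)₁₃, (R−Rᵀ)₂₁) / (2 sinθ) = (-0.039698, -0.926993, -0.372973)
rvec = θ·k = (-0.017287, -0.403663, -0.162413)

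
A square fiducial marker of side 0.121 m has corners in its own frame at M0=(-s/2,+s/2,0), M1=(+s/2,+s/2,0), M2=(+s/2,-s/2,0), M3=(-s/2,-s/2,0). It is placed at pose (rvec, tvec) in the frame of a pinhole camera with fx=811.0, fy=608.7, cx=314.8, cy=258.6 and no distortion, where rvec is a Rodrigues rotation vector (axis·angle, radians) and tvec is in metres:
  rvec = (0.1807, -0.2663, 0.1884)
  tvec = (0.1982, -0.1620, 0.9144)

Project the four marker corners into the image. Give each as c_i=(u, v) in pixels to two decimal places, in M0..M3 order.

c0=(429.55, 182.59) c1=(524.33, 197.86) c2=(550.62, 119.45) c3=(454.88, 100.91)

Intrinsics K: fx=811.0, fy=608.7, cx=314.8, cy=258.6
Marker side s = 0.121 m; corners in marker frame (Z=0):
  M0 = (-0.0605, +0.0605, 0)
  M1 = (+0.0605, +0.0605, 0)
  M2 = (+0.0605, -0.0605, 0)
  M3 = (-0.0605, -0.0605, 0)
rvec = (0.1807, -0.2663, 0.1884), |rvec| = θ = 0.37291 rad = 21.366°
Rodrigues: sinθ=0.36433, 1−cosθ=0.06873; R = I + sinθ·[k]× + (1−cosθ)·[k]×²:
    [+0.94741 -0.20785 -0.24335]
    [+0.16028 +0.96632 -0.20134]
    [+0.27700 +0.15174 +0.94881]
t = (0.1982, -0.1620, 0.9144) m
M0: Pc = R·M0+t = (+0.12831, -0.11323, +0.90682); u = 811.0·(+0.12831)/0.90682 + 314.8 = 429.5491, v = 608.7·(-0.11323)/0.90682 + 258.6 = 182.5918
M1: Pc = R·M1+t = (+0.24294, -0.09384, +0.94034); u = 811.0·(+0.24294)/0.94034 + 314.8 = 524.3279, v = 608.7·(-0.09384)/0.94034 + 258.6 = 197.8551
M2: Pc = R·M2+t = (+0.26809, -0.21077, +0.92198); u = 811.0·(+0.26809)/0.92198 + 314.8 = 550.6228, v = 608.7·(-0.21077)/0.92198 + 258.6 = 119.4504
M3: Pc = R·M3+t = (+0.15346, -0.23016, +0.88846); u = 811.0·(+0.15346)/0.88846 + 314.8 = 454.8773, v = 608.7·(-0.23016)/0.88846 + 258.6 = 100.9139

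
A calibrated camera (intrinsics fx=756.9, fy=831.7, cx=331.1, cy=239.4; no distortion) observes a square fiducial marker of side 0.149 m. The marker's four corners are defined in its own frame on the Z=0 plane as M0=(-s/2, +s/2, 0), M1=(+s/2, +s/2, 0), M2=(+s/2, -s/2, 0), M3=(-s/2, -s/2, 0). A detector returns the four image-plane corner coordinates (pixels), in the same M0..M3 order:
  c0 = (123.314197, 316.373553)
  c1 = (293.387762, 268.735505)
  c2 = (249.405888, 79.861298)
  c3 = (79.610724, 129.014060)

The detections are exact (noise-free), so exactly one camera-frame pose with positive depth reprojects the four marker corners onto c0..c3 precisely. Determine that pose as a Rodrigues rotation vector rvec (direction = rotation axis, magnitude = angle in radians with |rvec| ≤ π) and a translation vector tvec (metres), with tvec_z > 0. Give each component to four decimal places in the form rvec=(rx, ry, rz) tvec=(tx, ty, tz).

Intrinsics K: fx=756.9, fy=831.7, cx=331.1, cy=239.4
Marker side s = 0.149 m; corners in marker frame (Z=0):
  M0 = (-0.0745, +0.0745, 0)
  M1 = (+0.0745, +0.0745, 0)
  M2 = (+0.0745, -0.0745, 0)
  M3 = (-0.0745, -0.0745, 0)
Detected image corners:
  c0 = (123.314197, 316.373553) px
  c1 = (293.387762, 268.735505) px
  c2 = (249.405888, 79.861298) px
  c3 = (79.610724, 129.014060) px
Planar DLT: solve 8×8 A·h = b for H (H[2,2]=1):
  H  [+1130.55714 +294.75764 +186.09658]
  H  [-335.38597 +1263.05756 +198.61161]
  H  [-0.05333 +0.00276 +1.00000]
B = K⁻¹H; ‖b₁‖=1.566713, ‖b₂‖=1.566713; λ = 2/(‖b₁‖+‖b₂‖) = 0.638279, sign → tz>0 ⇒ λ=+0.638279
r₁ = λ·B[:,0] = (+0.96827,-0.24759,-0.03404); r₂ = λ·B[:,1] = (+0.24779,+0.96881,+0.00176)
r₃ = r₁×r₂ = (+0.03254,-0.01014,+0.99942); SVD([r₁ r₂ r₃]) → R = UVᵀ:
  R  [+0.96827 +0.24779 +0.03254]
  R  [-0.24759 +0.96881 -0.01014]
  R  [-0.03404 +0.00176 +0.99942]
t = (-0.12228, -0.03130, +0.63828) m
tr R = 2.936497; θ = arccos((tr R − 1)/2) = 0.252669 rad = 14.477°
axis k = ((R−Rᵀ)₃₂, (R−Rᵀ)₁₃, (R−Rᵀ)₂₁) / (2 sinθ) = (+0.023814, +0.133165, -0.990808)
rvec = θ·k = (+0.006017, +0.033647, -0.250346)

rvec=(0.0060, 0.0336, -0.2503) tvec=(-0.1223, -0.0313, 0.6383)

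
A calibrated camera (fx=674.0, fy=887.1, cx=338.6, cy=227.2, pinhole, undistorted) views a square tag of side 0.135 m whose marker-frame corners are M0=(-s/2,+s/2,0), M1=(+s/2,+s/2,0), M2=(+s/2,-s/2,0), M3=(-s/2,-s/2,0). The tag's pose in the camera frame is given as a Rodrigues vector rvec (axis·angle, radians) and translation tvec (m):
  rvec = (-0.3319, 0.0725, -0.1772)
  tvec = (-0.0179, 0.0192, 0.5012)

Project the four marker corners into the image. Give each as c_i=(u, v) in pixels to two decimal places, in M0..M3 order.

Intrinsics K: fx=674.0, fy=887.1, cx=338.6, cy=227.2
Marker side s = 0.135 m; corners in marker frame (Z=0):
  M0 = (-0.0675, +0.0675, 0)
  M1 = (+0.0675, +0.0675, 0)
  M2 = (+0.0675, -0.0675, 0)
  M3 = (-0.0675, -0.0675, 0)
rvec = (-0.3319, 0.0725, -0.1772), |rvec| = θ = 0.38316 rad = 21.954°
Rodrigues: sinθ=0.37386, 1−cosθ=0.07251; R = I + sinθ·[k]× + (1−cosθ)·[k]×²:
    [+0.98190 +0.16101 +0.09979]
    [-0.18478 +0.93008 +0.31749]
    [-0.04169 -0.33018 +0.94300]
t = (-0.0179, 0.0192, 0.5012) m
M0: Pc = R·M0+t = (-0.07331, +0.09445, +0.48173); u = 674.0·(-0.07331)/0.48173 + 338.6 = 236.0300, v = 887.1·(+0.09445)/0.48173 + 227.2 = 401.1358
M1: Pc = R·M1+t = (+0.05925, +0.06951, +0.47610); u = 674.0·(+0.05925)/0.47610 + 338.6 = 422.4732, v = 887.1·(+0.06951)/0.47610 + 227.2 = 356.7120
M2: Pc = R·M2+t = (+0.03751, -0.05605, +0.52067); u = 674.0·(+0.03751)/0.52067 + 338.6 = 387.1555, v = 887.1·(-0.05605)/0.52067 + 227.2 = 131.6989
M3: Pc = R·M3+t = (-0.09505, -0.03111, +0.52630); u = 674.0·(-0.09505)/0.52630 + 338.6 = 216.8806, v = 887.1·(-0.03111)/0.52630 + 227.2 = 174.7665

c0=(236.03, 401.14) c1=(422.47, 356.71) c2=(387.16, 131.70) c3=(216.88, 174.77)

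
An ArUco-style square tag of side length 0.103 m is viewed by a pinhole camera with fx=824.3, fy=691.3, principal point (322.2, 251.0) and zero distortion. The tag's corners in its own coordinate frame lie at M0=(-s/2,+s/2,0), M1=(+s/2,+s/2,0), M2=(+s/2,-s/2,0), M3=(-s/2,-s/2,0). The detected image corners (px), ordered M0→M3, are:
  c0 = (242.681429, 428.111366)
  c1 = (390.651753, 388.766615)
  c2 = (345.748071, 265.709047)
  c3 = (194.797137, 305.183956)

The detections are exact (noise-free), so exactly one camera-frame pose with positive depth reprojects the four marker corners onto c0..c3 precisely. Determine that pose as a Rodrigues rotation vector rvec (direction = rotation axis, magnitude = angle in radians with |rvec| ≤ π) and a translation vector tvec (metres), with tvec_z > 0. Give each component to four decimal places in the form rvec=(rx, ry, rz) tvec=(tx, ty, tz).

rvec=(0.0928, -0.0400, -0.3000) tvec=(-0.0187, 0.0757, 0.5428)

Intrinsics K: fx=824.3, fy=691.3, cx=322.2, cy=251.0
Marker side s = 0.103 m; corners in marker frame (Z=0):
  M0 = (-0.0515, +0.0515, 0)
  M1 = (+0.0515, +0.0515, 0)
  M2 = (+0.0515, -0.0515, 0)
  M3 = (-0.0515, -0.0515, 0)
Detected image corners:
  c0 = (242.681429, 428.111366) px
  c1 = (390.651753, 388.766615) px
  c2 = (345.748071, 265.709047) px
  c3 = (194.797137, 305.183956) px
Planar DLT: solve 8×8 A·h = b for H (H[2,2]=1):
  H  [+1464.75783 +502.92340 +293.86464]
  H  [-366.27911 +1256.20655 +347.46187]
  H  [+0.04708 +0.17900 +1.00000]
B = K⁻¹H; ‖b₁‖=1.842259, ‖b₂‖=1.842259; λ = 2/(‖b₁‖+‖b₂‖) = 0.542812, sign → tz>0 ⇒ λ=+0.542812
r₁ = λ·B[:,0] = (+0.95457,-0.29688,+0.02556); r₂ = λ·B[:,1] = (+0.29320,+0.95110,+0.09716)
r₃ = r₁×r₂ = (-0.05315,-0.08526,+0.99494); SVD([r₁ r₂ r₃]) → R = UVᵀ:
  R  [+0.95457 +0.29320 -0.05315]
  R  [-0.29688 +0.95110 -0.08526]
  R  [+0.02556 +0.09716 +0.99494]
t = (-0.01866, +0.07574, +0.54281) m
tr R = 2.900612; θ = arccos((tr R − 1)/2) = 0.316579 rad = 18.139°
axis k = ((R−Rᵀ)₃₂, (R−Rᵀ)₁₃, (R−Rᵀ)₂₁) / (2 sinθ) = (+0.292982, -0.126415, -0.947724)
rvec = θ·k = (+0.092752, -0.040020, -0.300029)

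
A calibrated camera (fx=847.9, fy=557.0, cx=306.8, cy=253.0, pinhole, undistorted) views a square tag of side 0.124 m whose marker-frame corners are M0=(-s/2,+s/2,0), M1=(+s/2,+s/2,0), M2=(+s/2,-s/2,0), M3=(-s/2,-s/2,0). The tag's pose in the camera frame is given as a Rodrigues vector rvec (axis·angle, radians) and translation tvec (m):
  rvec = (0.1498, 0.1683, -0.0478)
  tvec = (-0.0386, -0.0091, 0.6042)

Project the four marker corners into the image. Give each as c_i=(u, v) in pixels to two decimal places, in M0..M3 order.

Intrinsics K: fx=847.9, fy=557.0, cx=306.8, cy=253.0
Marker side s = 0.124 m; corners in marker frame (Z=0):
  M0 = (-0.0620, +0.0620, 0)
  M1 = (+0.0620, +0.0620, 0)
  M2 = (+0.0620, -0.0620, 0)
  M3 = (-0.0620, -0.0620, 0)
rvec = (0.1498, 0.1683, -0.0478), |rvec| = θ = 0.23033 rad = 13.197°
Rodrigues: sinθ=0.22829, 1−cosθ=0.02641; R = I + sinθ·[k]× + (1−cosθ)·[k]×²:
    [+0.98476 +0.05993 +0.16325]
    [-0.03483 +0.98769 -0.15248]
    [-0.17038 +0.14447 +0.97473]
t = (-0.0386, -0.0091, 0.6042) m
M0: Pc = R·M0+t = (-0.09594, +0.05430, +0.62372); u = 847.9·(-0.09594)/0.62372 + 306.8 = 176.3774, v = 557.0·(+0.05430)/0.62372 + 253.0 = 301.4881
M1: Pc = R·M1+t = (+0.02617, +0.04998, +0.60259); u = 847.9·(+0.02617)/0.60259 + 306.8 = 343.6246, v = 557.0·(+0.04998)/0.60259 + 253.0 = 299.1961
M2: Pc = R·M2+t = (+0.01874, -0.07250, +0.58468); u = 847.9·(+0.01874)/0.58468 + 306.8 = 333.9763, v = 557.0·(-0.07250)/0.58468 + 253.0 = 183.9357
M3: Pc = R·M3+t = (-0.10337, -0.06818, +0.60581); u = 847.9·(-0.10337)/0.60581 + 306.8 = 162.1198, v = 557.0·(-0.06818)/0.60581 + 253.0 = 190.3151

c0=(176.38, 301.49) c1=(343.62, 299.20) c2=(333.98, 183.94) c3=(162.12, 190.32)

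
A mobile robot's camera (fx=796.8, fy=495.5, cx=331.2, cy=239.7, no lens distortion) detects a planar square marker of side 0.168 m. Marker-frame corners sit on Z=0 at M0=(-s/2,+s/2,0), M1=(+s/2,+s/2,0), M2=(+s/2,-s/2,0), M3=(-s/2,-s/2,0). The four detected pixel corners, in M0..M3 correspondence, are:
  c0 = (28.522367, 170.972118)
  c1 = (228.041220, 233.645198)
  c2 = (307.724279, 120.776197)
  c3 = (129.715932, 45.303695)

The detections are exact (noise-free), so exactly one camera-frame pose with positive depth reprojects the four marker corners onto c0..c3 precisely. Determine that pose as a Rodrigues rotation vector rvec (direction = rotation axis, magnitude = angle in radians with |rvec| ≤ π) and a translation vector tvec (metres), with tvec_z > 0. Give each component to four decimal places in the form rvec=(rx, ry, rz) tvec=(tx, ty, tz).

Intrinsics K: fx=796.8, fy=495.5, cx=331.2, cy=239.7
Marker side s = 0.168 m; corners in marker frame (Z=0):
  M0 = (-0.0840, +0.0840, 0)
  M1 = (+0.0840, +0.0840, 0)
  M2 = (+0.0840, -0.0840, 0)
  M3 = (-0.0840, -0.0840, 0)
Detected image corners:
  c0 = (28.522367, 170.972118) px
  c1 = (228.041220, 233.645198) px
  c2 = (307.724279, 120.776197) px
  c3 = (129.715932, 45.303695) px
Planar DLT: solve 8×8 A·h = b for H (H[2,2]=1):
  H  [+1262.13564 -584.53879 +181.01008]
  H  [+527.29592 +665.77348 +143.55733]
  H  [+0.80754 -0.29140 +1.00000]
B = K⁻¹H; ‖b₁‖=1.632208, ‖b₂‖=1.632208; λ = 2/(‖b₁‖+‖b₂‖) = 0.612667, sign → tz>0 ⇒ λ=+0.612667
r₁ = λ·B[:,0] = (+0.76482,+0.41264,+0.49476); r₂ = λ·B[:,1] = (-0.37525,+0.90957,-0.17853)
r₃ = r₁×r₂ = (-0.52368,-0.04911,+0.85050); SVD([r₁ r₂ r₃]) → R = UVᵀ:
  R  [+0.76482 -0.37525 -0.52368]
  R  [+0.41264 +0.90957 -0.04911]
  R  [+0.49476 -0.17853 +0.85050]
t = (-0.11548, -0.11888, +0.61267) m
tr R = 2.524881; θ = arccos((tr R − 1)/2) = 0.703720 rad = 40.320°
axis k = ((R−Rᵀ)₃₂, (R−Rᵀ)₁₃, (R−Rᵀ)₂₁) / (2 sinθ) = (-0.100005, -0.786977, +0.608824)
rvec = θ·k = (-0.070376, -0.553811, +0.428442)

rvec=(-0.0704, -0.5538, 0.4284) tvec=(-0.1155, -0.1189, 0.6127)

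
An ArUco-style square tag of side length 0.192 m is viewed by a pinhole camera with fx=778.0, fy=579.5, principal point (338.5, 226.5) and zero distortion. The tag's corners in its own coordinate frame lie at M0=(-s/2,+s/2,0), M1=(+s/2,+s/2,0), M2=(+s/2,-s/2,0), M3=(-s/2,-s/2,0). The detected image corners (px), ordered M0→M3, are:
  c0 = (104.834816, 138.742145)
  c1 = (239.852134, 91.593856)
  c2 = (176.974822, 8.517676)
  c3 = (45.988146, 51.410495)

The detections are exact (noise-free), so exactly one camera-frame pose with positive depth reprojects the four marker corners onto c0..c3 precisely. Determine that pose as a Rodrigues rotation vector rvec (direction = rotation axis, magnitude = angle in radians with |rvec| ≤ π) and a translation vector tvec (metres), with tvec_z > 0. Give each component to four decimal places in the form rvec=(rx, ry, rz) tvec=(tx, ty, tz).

rvec=(-0.2642, -0.0877, -0.4917) tvec=(-0.2596, -0.2754, 1.0286)

Intrinsics K: fx=778.0, fy=579.5, cx=338.5, cy=226.5
Marker side s = 0.192 m; corners in marker frame (Z=0):
  M0 = (-0.0960, +0.0960, 0)
  M1 = (+0.0960, +0.0960, 0)
  M2 = (+0.0960, -0.0960, 0)
  M3 = (-0.0960, -0.0960, 0)
Detected image corners:
  c0 = (104.834816, 138.742145) px
  c1 = (239.852134, 91.593856) px
  c2 = (176.974822, 8.517676) px
  c3 = (45.988146, 51.410495) px
Planar DLT: solve 8×8 A·h = b for H (H[2,2]=1):
  H  [+712.69061 +285.49161 +142.16968]
  H  [-223.91747 +427.43939 +71.34662]
  H  [+0.14232 -0.22296 +1.00000]
B = K⁻¹H; ‖b₁‖=0.972205, ‖b₂‖=0.972205; λ = 2/(‖b₁‖+‖b₂‖) = 1.028589, sign → tz>0 ⇒ λ=+1.028589
r₁ = λ·B[:,0] = (+0.87855,-0.45466,+0.14639); r₂ = λ·B[:,1] = (+0.47723,+0.84833,-0.22934)
r₃ = r₁×r₂ = (-0.01991,+0.27135,+0.96228); SVD([r₁ r₂ r₃]) → R = UVᵀ:
  R  [+0.87855 +0.47723 -0.01991]
  R  [-0.45466 +0.84833 +0.27135]
  R  [+0.14639 -0.22934 +0.96228]
t = (-0.25957, -0.27539, +1.02859) m
tr R = 2.689155; θ = arccos((tr R − 1)/2) = 0.565021 rad = 32.373°
axis k = ((R−Rᵀ)₃₂, (R−Rᵀ)₁₃, (R−Rᵀ)₂₁) / (2 sinθ) = (-0.467549, -0.155292, -0.870219)
rvec = θ·k = (-0.264175, -0.087743, -0.491692)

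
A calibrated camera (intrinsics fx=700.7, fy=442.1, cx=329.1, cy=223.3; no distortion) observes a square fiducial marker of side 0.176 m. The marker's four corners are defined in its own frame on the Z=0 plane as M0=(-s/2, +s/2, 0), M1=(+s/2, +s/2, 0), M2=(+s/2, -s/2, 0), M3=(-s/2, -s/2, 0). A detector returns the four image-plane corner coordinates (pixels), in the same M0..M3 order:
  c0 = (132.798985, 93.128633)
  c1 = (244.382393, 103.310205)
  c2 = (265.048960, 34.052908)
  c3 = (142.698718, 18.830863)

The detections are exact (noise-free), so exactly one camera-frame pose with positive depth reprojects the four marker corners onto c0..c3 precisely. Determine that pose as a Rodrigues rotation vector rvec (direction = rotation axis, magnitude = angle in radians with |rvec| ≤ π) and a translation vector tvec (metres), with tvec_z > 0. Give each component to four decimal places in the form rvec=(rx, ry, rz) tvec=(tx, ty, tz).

Intrinsics K: fx=700.7, fy=442.1, cx=329.1, cy=223.3
Marker side s = 0.176 m; corners in marker frame (Z=0):
  M0 = (-0.0880, +0.0880, 0)
  M1 = (+0.0880, +0.0880, 0)
  M2 = (+0.0880, -0.0880, 0)
  M3 = (-0.0880, -0.0880, 0)
Detected image corners:
  c0 = (132.798985, 93.128633) px
  c1 = (244.382393, 103.310205) px
  c2 = (265.048960, 34.052908) px
  c3 = (142.698718, 18.830863) px
Planar DLT: solve 8×8 A·h = b for H (H[2,2]=1):
  H  [+721.84640 +22.66948 +197.39573]
  H  [+90.13021 +442.48858 +64.27343]
  H  [+0.29952 +0.56215 +1.00000]
B = K⁻¹H; ‖b₁‖=0.940049, ‖b₂‖=0.940049; λ = 2/(‖b₁‖+‖b₂‖) = 1.063774, sign → tz>0 ⇒ λ=+1.063774
r₁ = λ·B[:,0] = (+0.94623,+0.05594,+0.31862); r₂ = λ·B[:,1] = (-0.24645,+0.76267,+0.59800)
r₃ = r₁×r₂ = (-0.20955,-0.64437,+0.73544); SVD([r₁ r₂ r₃]) → R = UVᵀ:
  R  [+0.94623 -0.24645 -0.20955]
  R  [+0.05594 +0.76267 -0.64437]
  R  [+0.31862 +0.59800 +0.73544]
t = (-0.19995, -0.38265, +1.06377) m
tr R = 2.444340; θ = arccos((tr R − 1)/2) = 0.763862 rad = 43.766°
axis k = ((R−Rᵀ)₃₂, (R−Rᵀ)₁₃, (R−Rᵀ)₂₁) / (2 sinθ) = (+0.898034, -0.381783, +0.218577)
rvec = θ·k = (+0.685974, -0.291630, +0.166963)

rvec=(0.6860, -0.2916, 0.1670) tvec=(-0.1999, -0.3826, 1.0638)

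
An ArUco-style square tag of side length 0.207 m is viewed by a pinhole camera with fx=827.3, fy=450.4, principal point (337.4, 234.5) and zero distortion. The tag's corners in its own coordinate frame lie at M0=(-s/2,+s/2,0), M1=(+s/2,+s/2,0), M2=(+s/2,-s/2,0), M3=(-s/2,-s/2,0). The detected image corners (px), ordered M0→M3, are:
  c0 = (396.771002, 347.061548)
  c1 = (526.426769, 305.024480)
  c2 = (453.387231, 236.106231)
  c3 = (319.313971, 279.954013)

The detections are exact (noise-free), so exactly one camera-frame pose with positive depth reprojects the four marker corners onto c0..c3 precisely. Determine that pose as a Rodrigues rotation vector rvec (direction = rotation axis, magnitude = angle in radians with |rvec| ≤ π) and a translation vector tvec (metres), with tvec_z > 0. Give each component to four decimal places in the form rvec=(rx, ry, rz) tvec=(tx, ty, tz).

Intrinsics K: fx=827.3, fy=450.4, cx=337.4, cy=234.5
Marker side s = 0.207 m; corners in marker frame (Z=0):
  M0 = (-0.1035, +0.1035, 0)
  M1 = (+0.1035, +0.1035, 0)
  M2 = (+0.1035, -0.1035, 0)
  M3 = (-0.1035, -0.1035, 0)
Detected image corners:
  c0 = (396.771002, 347.061548) px
  c1 = (526.426769, 305.024480) px
  c2 = (453.387231, 236.106231) px
  c3 = (319.313971, 279.954013) px
Planar DLT: solve 8×8 A·h = b for H (H[2,2]=1):
  H  [+628.59729 +436.85572 +424.51553]
  H  [-213.04769 +379.05642 +292.68839]
  H  [-0.01943 +0.17293 +1.00000]
B = K⁻¹H; ‖b₁‖=0.896708, ‖b₂‖=0.896708; λ = 2/(‖b₁‖+‖b₂‖) = 1.115191, sign → tz>0 ⇒ λ=+1.115191
r₁ = λ·B[:,0] = (+0.85618,-0.51622,-0.02167); r₂ = λ·B[:,1] = (+0.51023,+0.83814,+0.19284)
r₃ = r₁×r₂ = (-0.08139,-0.17617,+0.98099); SVD([r₁ r₂ r₃]) → R = UVᵀ:
  R  [+0.85618 +0.51023 -0.08139]
  R  [-0.51622 +0.83814 -0.17617]
  R  [-0.02167 +0.19284 +0.98099]
t = (+0.11743, +0.14407, +1.11519) m
tr R = 2.675309; θ = arccos((tr R − 1)/2) = 0.577821 rad = 33.107°
axis k = ((R−Rᵀ)₃₂, (R−Rᵀ)₁₃, (R−Rᵀ)₂₁) / (2 sinθ) = (+0.337798, -0.054668, -0.939630)
rvec = θ·k = (+0.195187, -0.031588, -0.542938)

rvec=(0.1952, -0.0316, -0.5429) tvec=(0.1174, 0.1441, 1.1152)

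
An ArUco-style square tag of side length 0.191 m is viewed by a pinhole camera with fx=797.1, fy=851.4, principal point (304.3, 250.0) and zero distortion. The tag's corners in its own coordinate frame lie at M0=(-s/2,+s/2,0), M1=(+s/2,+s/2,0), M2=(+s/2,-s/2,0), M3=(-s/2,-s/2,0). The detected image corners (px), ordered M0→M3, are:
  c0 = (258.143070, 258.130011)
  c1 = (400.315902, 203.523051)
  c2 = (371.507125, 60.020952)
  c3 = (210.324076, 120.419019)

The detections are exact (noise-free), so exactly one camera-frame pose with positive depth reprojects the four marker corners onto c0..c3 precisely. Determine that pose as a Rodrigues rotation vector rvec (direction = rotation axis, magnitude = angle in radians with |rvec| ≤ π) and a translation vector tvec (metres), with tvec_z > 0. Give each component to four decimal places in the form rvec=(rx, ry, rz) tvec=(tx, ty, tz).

Intrinsics K: fx=797.1, fy=851.4, cx=304.3, cy=250.0
Marker side s = 0.191 m; corners in marker frame (Z=0):
  M0 = (-0.0955, +0.0955, 0)
  M1 = (+0.0955, +0.0955, 0)
  M2 = (+0.0955, -0.0955, 0)
  M3 = (-0.0955, -0.0955, 0)
Detected image corners:
  c0 = (258.143070, 258.130011) px
  c1 = (400.315902, 203.523051) px
  c2 = (371.507125, 60.020952) px
  c3 = (210.324076, 120.419019) px
Planar DLT: solve 8×8 A·h = b for H (H[2,2]=1):
  H  [+805.88057 +400.09381 +311.59704]
  H  [-292.45732 +839.62572 +164.71667]
  H  [+0.04778 +0.64412 +1.00000]
B = K⁻¹H; ‖b₁‖=1.056273, ‖b₂‖=1.056273; λ = 2/(‖b₁‖+‖b₂‖) = 0.946725, sign → tz>0 ⇒ λ=+0.946725
r₁ = λ·B[:,0] = (+0.93988,-0.33849,+0.04524); r₂ = λ·B[:,1] = (+0.24240,+0.75457,+0.60981)
r₃ = r₁×r₂ = (-0.24055,-0.56218,+0.79126); SVD([r₁ r₂ r₃]) → R = UVᵀ:
  R  [+0.93988 +0.24240 -0.24055]
  R  [-0.33849 +0.75457 -0.56218]
  R  [+0.04524 +0.60981 +0.79126]
t = (+0.00867, -0.09483, +0.94672) m
tr R = 2.485714; θ = arccos((tr R − 1)/2) = 0.733468 rad = 42.025°
axis k = ((R−Rᵀ)₃₂, (R−Rᵀ)₁₃, (R−Rᵀ)₂₁) / (2 sinθ) = (+0.875337, -0.213447, -0.433850)
rvec = θ·k = (+0.642032, -0.156557, -0.318215)

rvec=(0.6420, -0.1566, -0.3182) tvec=(0.0087, -0.0948, 0.9467)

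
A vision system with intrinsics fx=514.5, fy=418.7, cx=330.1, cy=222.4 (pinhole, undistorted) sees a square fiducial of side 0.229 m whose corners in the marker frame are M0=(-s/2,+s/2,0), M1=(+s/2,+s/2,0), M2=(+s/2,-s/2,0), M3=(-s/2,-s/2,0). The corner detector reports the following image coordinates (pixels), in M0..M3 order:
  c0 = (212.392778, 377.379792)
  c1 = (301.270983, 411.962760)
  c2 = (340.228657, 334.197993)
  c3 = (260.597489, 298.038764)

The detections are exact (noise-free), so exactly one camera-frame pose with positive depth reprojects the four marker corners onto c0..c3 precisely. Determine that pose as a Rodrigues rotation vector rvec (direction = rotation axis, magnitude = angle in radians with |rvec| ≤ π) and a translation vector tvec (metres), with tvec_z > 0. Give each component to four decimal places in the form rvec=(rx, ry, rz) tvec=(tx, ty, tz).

Intrinsics K: fx=514.5, fy=418.7, cx=330.1, cy=222.4
Marker side s = 0.229 m; corners in marker frame (Z=0):
  M0 = (-0.1145, +0.1145, 0)
  M1 = (+0.1145, +0.1145, 0)
  M2 = (+0.1145, -0.1145, 0)
  M3 = (-0.1145, -0.1145, 0)
Detected image corners:
  c0 = (212.392778, 377.379792) px
  c1 = (301.270983, 411.962760) px
  c2 = (340.228657, 334.197993) px
  c3 = (260.597489, 298.038764) px
Planar DLT: solve 8×8 A·h = b for H (H[2,2]=1):
  H  [+435.68196 -287.80629 +280.68775]
  H  [+242.06315 +217.84352 +354.31037]
  H  [+0.24611 -0.35196 +1.00000]
B = K⁻¹H; ‖b₁‖=0.857515, ‖b₂‖=0.857515; λ = 2/(‖b₁‖+‖b₂‖) = 1.166161, sign → tz>0 ⇒ λ=+1.166161
r₁ = λ·B[:,0] = (+0.80337,+0.52175,+0.28700); r₂ = λ·B[:,1] = (-0.38900,+0.82475,-0.41044)
r₃ = r₁×r₂ = (-0.45085,+0.21810,+0.86554); SVD([r₁ r₂ r₃]) → R = UVᵀ:
  R  [+0.80337 -0.38900 -0.45085]
  R  [+0.52175 +0.82475 +0.21810]
  R  [+0.28700 -0.41044 +0.86554]
t = (-0.11200, +0.36740, +1.16616) m
tr R = 2.493669; θ = arccos((tr R − 1)/2) = 0.727507 rad = 41.683°
axis k = ((R−Rᵀ)₃₂, (R−Rᵀ)₁₃, (R−Rᵀ)₂₁) / (2 sinθ) = (-0.472579, -0.554769, +0.684763)
rvec = θ·k = (-0.343805, -0.403599, +0.498170)

rvec=(-0.3438, -0.4036, 0.4982) tvec=(-0.1120, 0.3674, 1.1662)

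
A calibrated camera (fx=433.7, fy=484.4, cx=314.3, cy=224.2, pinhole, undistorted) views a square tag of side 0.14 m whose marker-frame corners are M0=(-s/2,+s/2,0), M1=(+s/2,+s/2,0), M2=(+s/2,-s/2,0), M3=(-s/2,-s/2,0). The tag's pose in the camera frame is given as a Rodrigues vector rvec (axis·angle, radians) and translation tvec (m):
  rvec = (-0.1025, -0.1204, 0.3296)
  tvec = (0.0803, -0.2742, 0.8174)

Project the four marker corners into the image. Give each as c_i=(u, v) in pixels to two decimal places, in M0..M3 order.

c0=(310.20, 84.48) c1=(380.15, 114.19) c2=(401.87, 39.78) c3=(333.74, 9.39)

Intrinsics K: fx=433.7, fy=484.4, cx=314.3, cy=224.2
Marker side s = 0.14 m; corners in marker frame (Z=0):
  M0 = (-0.0700, +0.0700, 0)
  M1 = (+0.0700, +0.0700, 0)
  M2 = (+0.0700, -0.0700, 0)
  M3 = (-0.0700, -0.0700, 0)
rvec = (-0.1025, -0.1204, 0.3296), |rvec| = θ = 0.36557 rad = 20.945°
Rodrigues: sinθ=0.35748, 1−cosθ=0.06608; R = I + sinθ·[k]× + (1−cosθ)·[k]×²:
    [+0.93912 -0.31621 -0.13444]
    [+0.32841 +0.94109 +0.08061]
    [+0.10103 -0.11985 +0.98764]
t = (0.0803, -0.2742, 0.8174) m
M0: Pc = R·M0+t = (-0.00757, -0.23131, +0.80194); u = 433.7·(-0.00757)/0.80194 + 314.3 = 310.2047, v = 484.4·(-0.23131)/0.80194 + 224.2 = 84.4788
M1: Pc = R·M1+t = (+0.12390, -0.18534, +0.81608); u = 433.7·(+0.12390)/0.81608 + 314.3 = 380.1476, v = 484.4·(-0.18534)/0.81608 + 224.2 = 114.1911
M2: Pc = R·M2+t = (+0.16817, -0.31709, +0.83286); u = 433.7·(+0.16817)/0.83286 + 314.3 = 401.8732, v = 484.4·(-0.31709)/0.83286 + 224.2 = 39.7790
M3: Pc = R·M3+t = (+0.03670, -0.36306, +0.81872); u = 433.7·(+0.03670)/0.81872 + 314.3 = 333.7391, v = 484.4·(-0.36306)/0.81872 + 224.2 = 9.3901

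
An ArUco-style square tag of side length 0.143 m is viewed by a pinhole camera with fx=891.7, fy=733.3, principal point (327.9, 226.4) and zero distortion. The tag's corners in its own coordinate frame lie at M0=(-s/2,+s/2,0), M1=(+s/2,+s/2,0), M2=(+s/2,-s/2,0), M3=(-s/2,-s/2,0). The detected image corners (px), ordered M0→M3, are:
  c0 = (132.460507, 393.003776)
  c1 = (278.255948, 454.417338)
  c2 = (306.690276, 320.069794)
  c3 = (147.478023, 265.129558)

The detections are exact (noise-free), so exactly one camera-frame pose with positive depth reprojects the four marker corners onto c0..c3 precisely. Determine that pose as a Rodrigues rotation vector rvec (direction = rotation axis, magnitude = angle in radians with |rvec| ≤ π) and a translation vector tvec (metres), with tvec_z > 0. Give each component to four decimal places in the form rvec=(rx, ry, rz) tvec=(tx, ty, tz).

Intrinsics K: fx=891.7, fy=733.3, cx=327.9, cy=226.4
Marker side s = 0.143 m; corners in marker frame (Z=0):
  M0 = (-0.0715, +0.0715, 0)
  M1 = (+0.0715, +0.0715, 0)
  M2 = (+0.0715, -0.0715, 0)
  M3 = (-0.0715, -0.0715, 0)
Detected image corners:
  c0 = (132.460507, 393.003776) px
  c1 = (278.255948, 454.417338) px
  c2 = (306.690276, 320.069794) px
  c3 = (147.478023, 265.129558) px
Planar DLT: solve 8×8 A·h = b for H (H[2,2]=1):
  H  [+938.94315 -34.86675 +212.63737]
  H  [+199.42751 +1106.59368 +359.44110]
  H  [-0.58150 +0.53238 +1.00000]
B = K⁻¹H; ‖b₁‖=1.465193, ‖b₂‖=1.465193; λ = 2/(‖b₁‖+‖b₂‖) = 0.682504, sign → tz>0 ⇒ λ=+0.682504
r₁ = λ·B[:,0] = (+0.86460,+0.30814,-0.39687); r₂ = λ·B[:,1] = (-0.16030,+0.91776,+0.36335)
r₃ = r₁×r₂ = (+0.47620,-0.25054,+0.84289); SVD([r₁ r₂ r₃]) → R = UVᵀ:
  R  [+0.86460 -0.16030 +0.47620]
  R  [+0.30814 +0.91776 -0.25054]
  R  [-0.39687 +0.36335 +0.84289]
t = (-0.08822, +0.12383, +0.68250) m
tr R = 2.625253; θ = arccos((tr R − 1)/2) = 0.622152 rad = 35.647°
axis k = ((R−Rᵀ)₃₂, (R−Rᵀ)₁₃, (R−Rᵀ)₂₁) / (2 sinθ) = (+0.526687, +0.749050, +0.401902)
rvec = θ·k = (+0.327679, +0.466023, +0.250044)

rvec=(0.3277, 0.4660, 0.2500) tvec=(-0.0882, 0.1238, 0.6825)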